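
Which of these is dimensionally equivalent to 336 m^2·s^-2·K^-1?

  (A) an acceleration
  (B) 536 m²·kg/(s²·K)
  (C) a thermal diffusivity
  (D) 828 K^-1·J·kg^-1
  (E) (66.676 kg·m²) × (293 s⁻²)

Reference: m²·s⁻²·K⁻¹.
Each option:
  (A) [acceleration] = m·s⁻²
  (B) kg·m²·s⁻²·K⁻¹
  (C) [thermal diffusivity] = m²·s⁻¹
  (D) J·kg⁻¹·K⁻¹ = N·m·kg⁻¹·K⁻¹ = m²·s⁻²·K⁻¹  ← same
  (E) [kg·m²] · [s⁻²] = kg·m²·s⁻²
Only (D) matches m²·s⁻²·K⁻¹.

(D)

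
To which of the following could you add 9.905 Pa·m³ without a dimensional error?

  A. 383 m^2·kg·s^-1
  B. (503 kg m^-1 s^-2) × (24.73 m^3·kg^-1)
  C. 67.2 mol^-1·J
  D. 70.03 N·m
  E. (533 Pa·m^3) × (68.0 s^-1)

Reference: Pa·m³ = N·m⁻²·m³ = kg·m²·s⁻².
Each option:
  A. kg·m²·s⁻¹
  B. [kg·m⁻¹·s⁻²] · [kg⁻¹·m³] = m²·s⁻²
  C. J·mol⁻¹ = N·m·mol⁻¹ = kg·m²·s⁻²·mol⁻¹
  D. N·m = kg·m·s⁻²·m = kg·m²·s⁻²  ← same
  E. [kg·m²·s⁻²] · [s⁻¹] = kg·m²·s⁻³
Only D. matches kg·m²·s⁻².

D.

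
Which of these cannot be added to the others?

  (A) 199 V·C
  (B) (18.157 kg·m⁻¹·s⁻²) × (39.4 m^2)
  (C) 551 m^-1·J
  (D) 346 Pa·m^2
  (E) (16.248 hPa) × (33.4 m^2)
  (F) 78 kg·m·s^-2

(A)

Work out the base dimensions of each:
  (A) C·V = s·A·J·C⁻¹ = kg·m²·s⁻²
  (B) [kg·m⁻¹·s⁻²] · [m²] = kg·m·s⁻²
  (C) J·m⁻¹ = N·m·m⁻¹ = kg·m·s⁻²
  (D) Pa·m² = N·m⁻²·m² = kg·m·s⁻²
  (E) [kg·m⁻¹·s⁻²] · [m²] = kg·m·s⁻²
  (F) kg·m·s⁻²
All reduce to kg·m·s⁻² except (A), which is kg·m²·s⁻².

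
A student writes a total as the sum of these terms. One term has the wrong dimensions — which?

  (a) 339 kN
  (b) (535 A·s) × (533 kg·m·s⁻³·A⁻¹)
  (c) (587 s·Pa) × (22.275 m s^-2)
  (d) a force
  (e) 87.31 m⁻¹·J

(c)

Reduce each to base SI dimensions:
  (a) N = kg·m·s⁻²
  (b) [s·A] · [kg·m·s⁻³·A⁻¹] = kg·m·s⁻²
  (c) [kg·m⁻¹·s⁻¹] · [m·s⁻²] = kg·s⁻³
  (d) [force] = kg·m·s⁻²
  (e) J·m⁻¹ = N·m·m⁻¹ = kg·m·s⁻²
All reduce to kg·m·s⁻² except (c), which is kg·s⁻³.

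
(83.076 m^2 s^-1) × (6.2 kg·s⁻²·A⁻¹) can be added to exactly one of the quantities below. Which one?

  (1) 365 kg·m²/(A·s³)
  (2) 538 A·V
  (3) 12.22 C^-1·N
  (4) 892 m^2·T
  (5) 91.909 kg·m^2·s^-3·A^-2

(1)

Reference: [m²·s⁻¹] · [kg·s⁻²·A⁻¹] = kg·m²·s⁻³·A⁻¹.
Each option:
  (1) kg·m²·s⁻³·A⁻¹  ← same
  (2) V·A = J·C⁻¹·A = kg·m²·s⁻³
  (3) N·C⁻¹ = kg·m·s⁻²·(s·A)⁻¹ = kg·m·s⁻³·A⁻¹
  (4) T·m² = Wb·m⁻²·m² = kg·m²·s⁻²·A⁻¹
  (5) kg·m²·s⁻³·A⁻²
Only (1) matches kg·m²·s⁻³·A⁻¹.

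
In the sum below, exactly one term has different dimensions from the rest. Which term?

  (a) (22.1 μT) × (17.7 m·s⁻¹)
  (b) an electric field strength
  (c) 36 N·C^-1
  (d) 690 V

In SI base units:
  (a) [kg·s⁻²·A⁻¹] · [m·s⁻¹] = kg·m·s⁻³·A⁻¹
  (b) [electric field strength] = kg·m·s⁻³·A⁻¹
  (c) N·C⁻¹ = kg·m·s⁻²·(s·A)⁻¹ = kg·m·s⁻³·A⁻¹
  (d) V = J·C⁻¹ = kg·m²·s⁻³·A⁻¹
All reduce to kg·m·s⁻³·A⁻¹ except (d), which is kg·m²·s⁻³·A⁻¹.

(d)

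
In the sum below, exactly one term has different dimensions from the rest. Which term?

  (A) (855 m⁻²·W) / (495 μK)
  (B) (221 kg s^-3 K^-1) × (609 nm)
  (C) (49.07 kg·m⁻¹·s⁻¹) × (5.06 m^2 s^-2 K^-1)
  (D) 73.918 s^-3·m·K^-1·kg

(A)

Work out the base dimensions of each:
  (A) [kg·s⁻³] / [K] = kg·s⁻³·K⁻¹
  (B) [kg·s⁻³·K⁻¹] · [m] = kg·m·s⁻³·K⁻¹
  (C) [kg·m⁻¹·s⁻¹] · [m²·s⁻²·K⁻¹] = kg·m·s⁻³·K⁻¹
  (D) kg·m·s⁻³·K⁻¹
All reduce to kg·m·s⁻³·K⁻¹ except (A), which is kg·s⁻³·K⁻¹.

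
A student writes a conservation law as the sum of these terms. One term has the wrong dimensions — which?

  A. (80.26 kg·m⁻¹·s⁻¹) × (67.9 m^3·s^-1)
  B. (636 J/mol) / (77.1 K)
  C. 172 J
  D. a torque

B.

Reduce each to base SI dimensions:
  A. [kg·m⁻¹·s⁻¹] · [m³·s⁻¹] = kg·m²·s⁻²
  B. [kg·m²·s⁻²·mol⁻¹] / [K] = kg·m²·s⁻²·K⁻¹·mol⁻¹
  C. J = N·m = kg·m²·s⁻²
  D. [torque] = kg·m²·s⁻²
All reduce to kg·m²·s⁻² except B., which is kg·m²·s⁻²·K⁻¹·mol⁻¹.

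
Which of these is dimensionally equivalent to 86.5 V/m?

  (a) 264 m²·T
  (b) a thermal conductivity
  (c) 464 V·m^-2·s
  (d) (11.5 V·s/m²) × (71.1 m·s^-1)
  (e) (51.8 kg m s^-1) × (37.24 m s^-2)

(d)

Reference: V·m⁻¹ = J·C⁻¹·m⁻¹ = kg·m·s⁻³·A⁻¹.
Each option:
  (a) T·m² = Wb·m⁻²·m² = kg·m²·s⁻²·A⁻¹
  (b) [thermal conductivity] = kg·m·s⁻³·K⁻¹
  (c) V·s·m⁻² = J·C⁻¹·s·m⁻² = kg·s⁻²·A⁻¹
  (d) [kg·s⁻²·A⁻¹] · [m·s⁻¹] = kg·m·s⁻³·A⁻¹  ← same
  (e) [kg·m·s⁻¹] · [m·s⁻²] = kg·m²·s⁻³
Only (d) matches kg·m·s⁻³·A⁻¹.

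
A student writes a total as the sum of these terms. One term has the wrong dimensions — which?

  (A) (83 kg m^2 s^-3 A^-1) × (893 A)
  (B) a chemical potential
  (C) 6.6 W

(B)

In SI base units:
  (A) [kg·m²·s⁻³·A⁻¹] · [A] = kg·m²·s⁻³
  (B) [chemical potential] = kg·m²·s⁻²·mol⁻¹
  (C) W = J·s⁻¹ = kg·m²·s⁻³
All reduce to kg·m²·s⁻³ except (B), which is kg·m²·s⁻²·mol⁻¹.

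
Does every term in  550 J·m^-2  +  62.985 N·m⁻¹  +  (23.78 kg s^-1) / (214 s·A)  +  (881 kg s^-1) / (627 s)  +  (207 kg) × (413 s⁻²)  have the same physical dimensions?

No

Dimensions:
  550 J·m^-2:  J·m⁻² = N·m·m⁻² = kg·s⁻²
  62.985 N·m⁻¹:  N·m⁻¹ = kg·m·s⁻²·m⁻¹ = kg·s⁻²
  (23.78 kg s^-1) / (214 s·A):  [kg·s⁻¹] / [s·A] = kg·s⁻²·A⁻¹
  (881 kg s^-1) / (627 s):  [kg·s⁻¹] / [s] = kg·s⁻²
  (207 kg) × (413 s⁻²):  [kg] · [s⁻²] = kg·s⁻²
The terms do not share a single dimension (kg·s⁻² vs kg·s⁻²·A⁻¹).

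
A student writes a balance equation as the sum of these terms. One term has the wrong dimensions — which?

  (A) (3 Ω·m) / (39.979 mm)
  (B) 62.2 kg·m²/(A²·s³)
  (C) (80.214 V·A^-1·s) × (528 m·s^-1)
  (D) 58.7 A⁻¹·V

Work out the base dimensions of each:
  (A) [kg·m³·s⁻³·A⁻²] / [m] = kg·m²·s⁻³·A⁻²
  (B) kg·m²·s⁻³·A⁻²
  (C) [kg·m²·s⁻²·A⁻²] · [m·s⁻¹] = kg·m³·s⁻³·A⁻²
  (D) V·A⁻¹ = J·C⁻¹·A⁻¹ = kg·m²·s⁻³·A⁻²
All reduce to kg·m²·s⁻³·A⁻² except (C), which is kg·m³·s⁻³·A⁻².

(C)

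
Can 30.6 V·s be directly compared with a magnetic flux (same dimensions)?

Yes

In SI base units:
  30.6 V·s:  V·s = J·C⁻¹·s = kg·m²·s⁻²·A⁻¹
  a magnetic flux:  [magnetic flux] = kg·m²·s⁻²·A⁻¹
Both are kg·m²·s⁻²·A⁻¹, so they have the same dimensions and can be added.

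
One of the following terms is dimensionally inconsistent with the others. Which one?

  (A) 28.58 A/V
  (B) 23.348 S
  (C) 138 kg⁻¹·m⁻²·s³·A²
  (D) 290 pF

Reduce each to base SI dimensions:
  (A) A·V⁻¹ = A·(J·C⁻¹)⁻¹ = kg⁻¹·m⁻²·s³·A²
  (B) S = Ω⁻¹ = kg⁻¹·m⁻²·s³·A²
  (C) kg⁻¹·m⁻²·s³·A²
  (D) F = C·V⁻¹ = kg⁻¹·m⁻²·s⁴·A²
All reduce to kg⁻¹·m⁻²·s³·A² except (D), which is kg⁻¹·m⁻²·s⁴·A².

(D)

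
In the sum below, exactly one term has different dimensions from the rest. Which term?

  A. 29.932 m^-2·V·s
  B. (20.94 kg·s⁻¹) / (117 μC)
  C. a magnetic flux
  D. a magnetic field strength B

Work out the base dimensions of each:
  A. V·s·m⁻² = J·C⁻¹·s·m⁻² = kg·s⁻²·A⁻¹
  B. [kg·s⁻¹] / [s·A] = kg·s⁻²·A⁻¹
  C. [magnetic flux] = kg·m²·s⁻²·A⁻¹
  D. [magnetic field strength B] = kg·s⁻²·A⁻¹
All reduce to kg·s⁻²·A⁻¹ except C., which is kg·m²·s⁻²·A⁻¹.

C.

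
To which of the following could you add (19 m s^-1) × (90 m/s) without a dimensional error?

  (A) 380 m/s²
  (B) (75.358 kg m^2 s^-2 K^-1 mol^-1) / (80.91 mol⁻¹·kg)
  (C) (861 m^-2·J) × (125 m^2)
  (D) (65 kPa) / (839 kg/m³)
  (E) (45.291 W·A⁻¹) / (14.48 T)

Reference: [m·s⁻¹] · [m·s⁻¹] = m²·s⁻².
Each option:
  (A) m·s⁻²
  (B) [kg·m²·s⁻²·K⁻¹·mol⁻¹] / [kg·mol⁻¹] = m²·s⁻²·K⁻¹
  (C) [kg·s⁻²] · [m²] = kg·m²·s⁻²
  (D) [kg·m⁻¹·s⁻²] / [kg·m⁻³] = m²·s⁻²  ← same
  (E) [kg·m²·s⁻³·A⁻¹] / [kg·s⁻²·A⁻¹] = m²·s⁻¹
Only (D) matches m²·s⁻².

(D)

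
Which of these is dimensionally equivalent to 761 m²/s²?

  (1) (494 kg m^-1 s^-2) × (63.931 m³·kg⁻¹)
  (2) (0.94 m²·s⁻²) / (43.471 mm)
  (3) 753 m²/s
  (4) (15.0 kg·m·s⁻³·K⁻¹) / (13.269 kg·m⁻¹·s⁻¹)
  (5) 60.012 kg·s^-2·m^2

Reference: m²·s⁻².
Each option:
  (1) [kg·m⁻¹·s⁻²] · [kg⁻¹·m³] = m²·s⁻²  ← same
  (2) [m²·s⁻²] / [m] = m·s⁻²
  (3) m²·s⁻¹
  (4) [kg·m·s⁻³·K⁻¹] / [kg·m⁻¹·s⁻¹] = m²·s⁻²·K⁻¹
  (5) kg·m²·s⁻²
Only (1) matches m²·s⁻².

(1)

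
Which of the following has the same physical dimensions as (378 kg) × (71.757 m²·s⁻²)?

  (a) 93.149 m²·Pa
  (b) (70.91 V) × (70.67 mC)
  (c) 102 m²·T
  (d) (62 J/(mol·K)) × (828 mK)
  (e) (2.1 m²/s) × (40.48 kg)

(b)

Reference: [kg] · [m²·s⁻²] = kg·m²·s⁻².
Each option:
  (a) Pa·m² = N·m⁻²·m² = kg·m·s⁻²
  (b) [kg·m²·s⁻³·A⁻¹] · [s·A] = kg·m²·s⁻²  ← same
  (c) T·m² = Wb·m⁻²·m² = kg·m²·s⁻²·A⁻¹
  (d) [kg·m²·s⁻²·K⁻¹·mol⁻¹] · [K] = kg·m²·s⁻²·mol⁻¹
  (e) [m²·s⁻¹] · [kg] = kg·m²·s⁻¹
Only (b) matches kg·m²·s⁻².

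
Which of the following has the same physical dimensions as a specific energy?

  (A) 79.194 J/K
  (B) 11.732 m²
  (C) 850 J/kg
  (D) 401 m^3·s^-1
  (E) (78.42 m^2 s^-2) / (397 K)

(C)

Reference: [specific energy] = m²·s⁻².
Each option:
  (A) J·K⁻¹ = N·m·K⁻¹ = kg·m²·s⁻²·K⁻¹
  (B) m²
  (C) J·kg⁻¹ = N·m·kg⁻¹ = m²·s⁻²  ← same
  (D) m³·s⁻¹
  (E) [m²·s⁻²] / [K] = m²·s⁻²·K⁻¹
Only (C) matches m²·s⁻².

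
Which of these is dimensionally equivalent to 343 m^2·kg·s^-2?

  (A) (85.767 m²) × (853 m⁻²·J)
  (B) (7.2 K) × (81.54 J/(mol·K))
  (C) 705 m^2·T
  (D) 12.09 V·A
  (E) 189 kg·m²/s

Reference: kg·m²·s⁻².
Each option:
  (A) [m²] · [kg·s⁻²] = kg·m²·s⁻²  ← same
  (B) [K] · [kg·m²·s⁻²·K⁻¹·mol⁻¹] = kg·m²·s⁻²·mol⁻¹
  (C) T·m² = Wb·m⁻²·m² = kg·m²·s⁻²·A⁻¹
  (D) V·A = J·C⁻¹·A = kg·m²·s⁻³
  (E) kg·m²·s⁻¹
Only (A) matches kg·m²·s⁻².

(A)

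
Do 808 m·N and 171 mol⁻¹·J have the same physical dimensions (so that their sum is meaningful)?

No

Work out the base dimensions of each:
  808 m·N:  N·m = kg·m·s⁻²·m = kg·m²·s⁻²
  171 mol⁻¹·J:  J·mol⁻¹ = N·m·mol⁻¹ = kg·m²·s⁻²·mol⁻¹
kg·m²·s⁻² ≠ kg·m²·s⁻²·mol⁻¹, so they cannot be added.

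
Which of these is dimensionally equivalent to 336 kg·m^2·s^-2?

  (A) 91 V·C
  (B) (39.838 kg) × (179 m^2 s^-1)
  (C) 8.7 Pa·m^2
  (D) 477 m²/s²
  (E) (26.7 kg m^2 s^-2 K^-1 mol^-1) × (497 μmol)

Reference: kg·m²·s⁻².
Each option:
  (A) C·V = s·A·J·C⁻¹ = kg·m²·s⁻²  ← same
  (B) [kg] · [m²·s⁻¹] = kg·m²·s⁻¹
  (C) Pa·m² = N·m⁻²·m² = kg·m·s⁻²
  (D) m²·s⁻²
  (E) [kg·m²·s⁻²·K⁻¹·mol⁻¹] · [mol] = kg·m²·s⁻²·K⁻¹
Only (A) matches kg·m²·s⁻².

(A)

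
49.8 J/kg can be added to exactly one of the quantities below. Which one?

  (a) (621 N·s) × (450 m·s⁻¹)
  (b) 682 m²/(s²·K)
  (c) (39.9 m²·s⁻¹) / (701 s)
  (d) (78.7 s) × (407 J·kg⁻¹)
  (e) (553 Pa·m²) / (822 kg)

Reference: J·kg⁻¹ = N·m·kg⁻¹ = m²·s⁻².
Each option:
  (a) [kg·m·s⁻¹] · [m·s⁻¹] = kg·m²·s⁻²
  (b) m²·s⁻²·K⁻¹
  (c) [m²·s⁻¹] / [s] = m²·s⁻²  ← same
  (d) [s] · [m²·s⁻²] = m²·s⁻¹
  (e) [kg·m·s⁻²] / [kg] = m·s⁻²
Only (c) matches m²·s⁻².

(c)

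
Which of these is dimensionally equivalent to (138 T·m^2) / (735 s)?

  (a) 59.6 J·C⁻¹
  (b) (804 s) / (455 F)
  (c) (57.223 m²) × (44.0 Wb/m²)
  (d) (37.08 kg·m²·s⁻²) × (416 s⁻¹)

Reference: [kg·m²·s⁻²·A⁻¹] / [s] = kg·m²·s⁻³·A⁻¹.
Each option:
  (a) J·C⁻¹ = N·m·(s·A)⁻¹ = kg·m²·s⁻³·A⁻¹  ← same
  (b) [s] / [kg⁻¹·m⁻²·s⁴·A²] = kg·m²·s⁻³·A⁻²
  (c) [m²] · [kg·s⁻²·A⁻¹] = kg·m²·s⁻²·A⁻¹
  (d) [kg·m²·s⁻²] · [s⁻¹] = kg·m²·s⁻³
Only (a) matches kg·m²·s⁻³·A⁻¹.

(a)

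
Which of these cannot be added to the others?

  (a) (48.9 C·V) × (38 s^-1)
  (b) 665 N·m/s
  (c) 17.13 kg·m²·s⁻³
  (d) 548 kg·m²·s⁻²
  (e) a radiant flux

Dimensions:
  (a) [kg·m²·s⁻²] · [s⁻¹] = kg·m²·s⁻³
  (b) N·m·s⁻¹ = kg·m·s⁻²·m·s⁻¹ = kg·m²·s⁻³
  (c) kg·m²·s⁻³
  (d) kg·m²·s⁻²
  (e) [radiant flux] = kg·m²·s⁻³
All reduce to kg·m²·s⁻³ except (d), which is kg·m²·s⁻².

(d)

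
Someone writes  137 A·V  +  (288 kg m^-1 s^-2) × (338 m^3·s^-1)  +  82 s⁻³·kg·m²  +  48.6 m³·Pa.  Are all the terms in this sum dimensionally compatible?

Expand each in SI base units:
  137 A·V:  V·A = J·C⁻¹·A = kg·m²·s⁻³
  (288 kg m^-1 s^-2) × (338 m^3·s^-1):  [kg·m⁻¹·s⁻²] · [m³·s⁻¹] = kg·m²·s⁻³
  82 s⁻³·kg·m²:  kg·m²·s⁻³
  48.6 m³·Pa:  Pa·m³ = N·m⁻²·m³ = kg·m²·s⁻²
The terms do not share a single dimension (kg·m²·s⁻² vs kg·m²·s⁻³).

No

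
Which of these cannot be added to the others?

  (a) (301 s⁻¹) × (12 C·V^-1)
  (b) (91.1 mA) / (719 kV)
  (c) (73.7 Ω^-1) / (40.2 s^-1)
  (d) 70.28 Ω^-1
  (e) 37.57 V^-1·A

Dimensions:
  (a) [s⁻¹] · [kg⁻¹·m⁻²·s⁴·A²] = kg⁻¹·m⁻²·s³·A²
  (b) [A] / [kg·m²·s⁻³·A⁻¹] = kg⁻¹·m⁻²·s³·A²
  (c) [kg⁻¹·m⁻²·s³·A²] / [s⁻¹] = kg⁻¹·m⁻²·s⁴·A²
  (d) Ω⁻¹ = (V·A⁻¹)⁻¹ = kg⁻¹·m⁻²·s³·A²
  (e) A·V⁻¹ = A·(J·C⁻¹)⁻¹ = kg⁻¹·m⁻²·s³·A²
All reduce to kg⁻¹·m⁻²·s³·A² except (c), which is kg⁻¹·m⁻²·s⁴·A².

(c)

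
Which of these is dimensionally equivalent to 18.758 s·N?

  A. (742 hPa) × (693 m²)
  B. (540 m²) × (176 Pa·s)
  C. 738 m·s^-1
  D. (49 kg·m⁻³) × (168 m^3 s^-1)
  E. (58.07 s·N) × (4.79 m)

B.

Reference: N·s = kg·m·s⁻²·s = kg·m·s⁻¹.
Each option:
  A. [kg·m⁻¹·s⁻²] · [m²] = kg·m·s⁻²
  B. [m²] · [kg·m⁻¹·s⁻¹] = kg·m·s⁻¹  ← same
  C. m·s⁻¹
  D. [kg·m⁻³] · [m³·s⁻¹] = kg·s⁻¹
  E. [kg·m·s⁻¹] · [m] = kg·m²·s⁻¹
Only B. matches kg·m·s⁻¹.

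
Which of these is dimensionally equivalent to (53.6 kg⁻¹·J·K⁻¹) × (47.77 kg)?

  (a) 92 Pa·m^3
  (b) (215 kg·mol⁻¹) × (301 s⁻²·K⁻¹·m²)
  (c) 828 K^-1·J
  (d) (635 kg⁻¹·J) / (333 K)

Reference: [m²·s⁻²·K⁻¹] · [kg] = kg·m²·s⁻²·K⁻¹.
Each option:
  (a) Pa·m³ = N·m⁻²·m³ = kg·m²·s⁻²
  (b) [kg·mol⁻¹] · [m²·s⁻²·K⁻¹] = kg·m²·s⁻²·K⁻¹·mol⁻¹
  (c) J·K⁻¹ = N·m·K⁻¹ = kg·m²·s⁻²·K⁻¹  ← same
  (d) [m²·s⁻²] / [K] = m²·s⁻²·K⁻¹
Only (c) matches kg·m²·s⁻²·K⁻¹.

(c)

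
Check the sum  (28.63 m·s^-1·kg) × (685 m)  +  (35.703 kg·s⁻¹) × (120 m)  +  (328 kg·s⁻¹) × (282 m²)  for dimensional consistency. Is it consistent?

Reduce each to base SI dimensions:
  (28.63 m·s^-1·kg) × (685 m):  [kg·m·s⁻¹] · [m] = kg·m²·s⁻¹
  (35.703 kg·s⁻¹) × (120 m):  [kg·s⁻¹] · [m] = kg·m·s⁻¹
  (328 kg·s⁻¹) × (282 m²):  [kg·s⁻¹] · [m²] = kg·m²·s⁻¹
The terms do not share a single dimension (kg·m²·s⁻¹ vs kg·m·s⁻¹).

No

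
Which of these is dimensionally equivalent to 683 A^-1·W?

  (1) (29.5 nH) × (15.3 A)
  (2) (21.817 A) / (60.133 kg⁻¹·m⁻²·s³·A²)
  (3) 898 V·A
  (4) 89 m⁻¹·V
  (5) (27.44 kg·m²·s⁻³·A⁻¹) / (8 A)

(2)

Reference: W·A⁻¹ = J·s⁻¹·A⁻¹ = kg·m²·s⁻³·A⁻¹.
Each option:
  (1) [kg·m²·s⁻²·A⁻²] · [A] = kg·m²·s⁻²·A⁻¹
  (2) [A] / [kg⁻¹·m⁻²·s³·A²] = kg·m²·s⁻³·A⁻¹  ← same
  (3) V·A = J·C⁻¹·A = kg·m²·s⁻³
  (4) V·m⁻¹ = J·C⁻¹·m⁻¹ = kg·m·s⁻³·A⁻¹
  (5) [kg·m²·s⁻³·A⁻¹] / [A] = kg·m²·s⁻³·A⁻²
Only (2) matches kg·m²·s⁻³·A⁻¹.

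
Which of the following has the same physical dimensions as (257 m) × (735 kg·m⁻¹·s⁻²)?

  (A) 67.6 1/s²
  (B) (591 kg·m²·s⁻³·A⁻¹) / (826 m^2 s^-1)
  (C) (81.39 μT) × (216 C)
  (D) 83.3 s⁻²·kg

(D)

Reference: [m] · [kg·m⁻¹·s⁻²] = kg·s⁻².
Each option:
  (A) s⁻²
  (B) [kg·m²·s⁻³·A⁻¹] / [m²·s⁻¹] = kg·s⁻²·A⁻¹
  (C) [kg·s⁻²·A⁻¹] · [s·A] = kg·s⁻¹
  (D) kg·s⁻²  ← same
Only (D) matches kg·s⁻².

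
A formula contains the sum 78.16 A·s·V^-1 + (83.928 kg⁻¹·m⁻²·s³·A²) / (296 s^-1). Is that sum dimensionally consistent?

Yes

Dimensions:
  78.16 A·s·V^-1:  A·s·V⁻¹ = A·s·(J·C⁻¹)⁻¹ = kg⁻¹·m⁻²·s⁴·A²
  (83.928 kg⁻¹·m⁻²·s³·A²) / (296 s^-1):  [kg⁻¹·m⁻²·s³·A²] / [s⁻¹] = kg⁻¹·m⁻²·s⁴·A²
Both are kg⁻¹·m⁻²·s⁴·A², so they have the same dimensions and can be added.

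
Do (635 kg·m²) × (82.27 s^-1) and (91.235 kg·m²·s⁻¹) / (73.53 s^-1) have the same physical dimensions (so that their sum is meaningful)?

No

Expand each in SI base units:
  (635 kg·m²) × (82.27 s^-1):  [kg·m²] · [s⁻¹] = kg·m²·s⁻¹
  (91.235 kg·m²·s⁻¹) / (73.53 s^-1):  [kg·m²·s⁻¹] / [s⁻¹] = kg·m²
kg·m²·s⁻¹ ≠ kg·m², so they cannot be added.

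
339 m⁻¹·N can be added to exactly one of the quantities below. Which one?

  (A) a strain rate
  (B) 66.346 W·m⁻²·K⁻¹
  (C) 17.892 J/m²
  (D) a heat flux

Reference: N·m⁻¹ = kg·m·s⁻²·m⁻¹ = kg·s⁻².
Each option:
  (A) [strain rate] = s⁻¹
  (B) W·m⁻²·K⁻¹ = J·s⁻¹·m⁻²·K⁻¹ = kg·s⁻³·K⁻¹
  (C) J·m⁻² = N·m·m⁻² = kg·s⁻²  ← same
  (D) [heat flux] = kg·s⁻³
Only (C) matches kg·s⁻².

(C)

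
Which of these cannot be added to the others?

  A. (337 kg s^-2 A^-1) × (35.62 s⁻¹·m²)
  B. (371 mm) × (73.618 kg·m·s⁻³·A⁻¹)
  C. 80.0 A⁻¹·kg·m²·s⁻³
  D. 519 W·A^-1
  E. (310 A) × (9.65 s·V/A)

Reduce each to base SI dimensions:
  A. [kg·s⁻²·A⁻¹] · [m²·s⁻¹] = kg·m²·s⁻³·A⁻¹
  B. [m] · [kg·m·s⁻³·A⁻¹] = kg·m²·s⁻³·A⁻¹
  C. kg·m²·s⁻³·A⁻¹
  D. W·A⁻¹ = J·s⁻¹·A⁻¹ = kg·m²·s⁻³·A⁻¹
  E. [A] · [kg·m²·s⁻²·A⁻²] = kg·m²·s⁻²·A⁻¹
All reduce to kg·m²·s⁻³·A⁻¹ except E., which is kg·m²·s⁻²·A⁻¹.

E.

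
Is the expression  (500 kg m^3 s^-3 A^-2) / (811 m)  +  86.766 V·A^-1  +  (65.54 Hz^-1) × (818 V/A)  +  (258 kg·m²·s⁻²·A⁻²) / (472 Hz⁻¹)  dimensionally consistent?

No

Reduce each to base SI dimensions:
  (500 kg m^3 s^-3 A^-2) / (811 m):  [kg·m³·s⁻³·A⁻²] / [m] = kg·m²·s⁻³·A⁻²
  86.766 V·A^-1:  V·A⁻¹ = J·C⁻¹·A⁻¹ = kg·m²·s⁻³·A⁻²
  (65.54 Hz^-1) × (818 V/A):  [s] · [kg·m²·s⁻³·A⁻²] = kg·m²·s⁻²·A⁻²
  (258 kg·m²·s⁻²·A⁻²) / (472 Hz⁻¹):  [kg·m²·s⁻²·A⁻²] / [s] = kg·m²·s⁻³·A⁻²
The terms do not share a single dimension (kg·m²·s⁻²·A⁻² vs kg·m²·s⁻³·A⁻²).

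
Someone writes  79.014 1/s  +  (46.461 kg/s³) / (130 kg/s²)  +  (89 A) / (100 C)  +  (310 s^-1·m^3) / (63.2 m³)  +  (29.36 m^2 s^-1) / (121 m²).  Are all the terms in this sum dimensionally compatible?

Yes

In SI base units:
  79.014 1/s:  s⁻¹
  (46.461 kg/s³) / (130 kg/s²):  [kg·s⁻³] / [kg·s⁻²] = s⁻¹
  (89 A) / (100 C):  [A] / [s·A] = s⁻¹
  (310 s^-1·m^3) / (63.2 m³):  [m³·s⁻¹] / [m³] = s⁻¹
  (29.36 m^2 s^-1) / (121 m²):  [m²·s⁻¹] / [m²] = s⁻¹
Every term reduces to s⁻¹.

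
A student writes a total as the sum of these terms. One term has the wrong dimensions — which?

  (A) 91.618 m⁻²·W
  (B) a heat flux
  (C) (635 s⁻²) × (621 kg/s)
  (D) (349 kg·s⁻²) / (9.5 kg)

Reduce each to base SI dimensions:
  (A) W·m⁻² = J·s⁻¹·m⁻² = kg·s⁻³
  (B) [heat flux] = kg·s⁻³
  (C) [s⁻²] · [kg·s⁻¹] = kg·s⁻³
  (D) [kg·s⁻²] / [kg] = s⁻²
All reduce to kg·s⁻³ except (D), which is s⁻².

(D)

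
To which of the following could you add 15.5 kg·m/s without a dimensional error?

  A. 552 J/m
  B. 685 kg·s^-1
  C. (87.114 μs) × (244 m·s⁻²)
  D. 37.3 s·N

Reference: kg·m·s⁻¹.
Each option:
  A. J·m⁻¹ = N·m·m⁻¹ = kg·m·s⁻²
  B. kg·s⁻¹
  C. [s] · [m·s⁻²] = m·s⁻¹
  D. N·s = kg·m·s⁻²·s = kg·m·s⁻¹  ← same
Only D. matches kg·m·s⁻¹.

D.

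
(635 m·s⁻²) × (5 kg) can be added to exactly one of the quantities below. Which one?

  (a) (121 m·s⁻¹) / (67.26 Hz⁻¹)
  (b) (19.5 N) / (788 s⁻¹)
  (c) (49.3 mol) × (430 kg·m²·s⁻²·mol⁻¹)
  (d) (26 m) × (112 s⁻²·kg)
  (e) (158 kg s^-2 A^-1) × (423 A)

Reference: [m·s⁻²] · [kg] = kg·m·s⁻².
Each option:
  (a) [m·s⁻¹] / [s] = m·s⁻²
  (b) [kg·m·s⁻²] / [s⁻¹] = kg·m·s⁻¹
  (c) [mol] · [kg·m²·s⁻²·mol⁻¹] = kg·m²·s⁻²
  (d) [m] · [kg·s⁻²] = kg·m·s⁻²  ← same
  (e) [kg·s⁻²·A⁻¹] · [A] = kg·s⁻²
Only (d) matches kg·m·s⁻².

(d)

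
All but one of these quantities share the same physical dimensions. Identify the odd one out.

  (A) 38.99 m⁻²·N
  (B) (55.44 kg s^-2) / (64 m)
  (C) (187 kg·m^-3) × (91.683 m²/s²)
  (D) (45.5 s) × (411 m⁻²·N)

Work out the base dimensions of each:
  (A) N·m⁻² = kg·m·s⁻²·m⁻² = kg·m⁻¹·s⁻²
  (B) [kg·s⁻²] / [m] = kg·m⁻¹·s⁻²
  (C) [kg·m⁻³] · [m²·s⁻²] = kg·m⁻¹·s⁻²
  (D) [s] · [kg·m⁻¹·s⁻²] = kg·m⁻¹·s⁻¹
All reduce to kg·m⁻¹·s⁻² except (D), which is kg·m⁻¹·s⁻¹.

(D)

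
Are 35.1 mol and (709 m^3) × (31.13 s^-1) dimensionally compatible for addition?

Work out the base dimensions of each:
  35.1 mol:  mol
  (709 m^3) × (31.13 s^-1):  [m³] · [s⁻¹] = m³·s⁻¹
mol ≠ m³·s⁻¹, so they cannot be added.

No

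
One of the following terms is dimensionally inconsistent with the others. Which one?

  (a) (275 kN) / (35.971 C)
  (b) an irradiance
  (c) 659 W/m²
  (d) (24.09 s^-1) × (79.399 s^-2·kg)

(a)

Dimensions:
  (a) [kg·m·s⁻²] / [s·A] = kg·m·s⁻³·A⁻¹
  (b) [irradiance] = kg·s⁻³
  (c) W·m⁻² = J·s⁻¹·m⁻² = kg·s⁻³
  (d) [s⁻¹] · [kg·s⁻²] = kg·s⁻³
All reduce to kg·s⁻³ except (a), which is kg·m·s⁻³·A⁻¹.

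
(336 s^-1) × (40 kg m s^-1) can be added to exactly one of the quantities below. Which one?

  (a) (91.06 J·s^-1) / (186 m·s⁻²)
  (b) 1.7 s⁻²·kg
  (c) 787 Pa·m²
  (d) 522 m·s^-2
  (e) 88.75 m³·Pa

(c)

Reference: [s⁻¹] · [kg·m·s⁻¹] = kg·m·s⁻².
Each option:
  (a) [kg·m²·s⁻³] / [m·s⁻²] = kg·m·s⁻¹
  (b) kg·s⁻²
  (c) Pa·m² = N·m⁻²·m² = kg·m·s⁻²  ← same
  (d) m·s⁻²
  (e) Pa·m³ = N·m⁻²·m³ = kg·m²·s⁻²
Only (c) matches kg·m·s⁻².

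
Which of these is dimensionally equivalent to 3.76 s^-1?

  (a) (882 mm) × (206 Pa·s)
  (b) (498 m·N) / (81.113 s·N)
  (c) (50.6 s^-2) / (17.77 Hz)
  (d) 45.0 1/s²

(c)

Reference: s⁻¹.
Each option:
  (a) [m] · [kg·m⁻¹·s⁻¹] = kg·s⁻¹
  (b) [kg·m²·s⁻²] / [kg·m·s⁻¹] = m·s⁻¹
  (c) [s⁻²] / [s⁻¹] = s⁻¹  ← same
  (d) s⁻²
Only (c) matches s⁻¹.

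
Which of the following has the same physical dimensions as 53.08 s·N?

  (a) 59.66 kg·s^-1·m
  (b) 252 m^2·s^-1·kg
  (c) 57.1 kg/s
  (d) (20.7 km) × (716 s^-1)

(a)

Reference: N·s = kg·m·s⁻²·s = kg·m·s⁻¹.
Each option:
  (a) kg·m·s⁻¹  ← same
  (b) kg·m²·s⁻¹
  (c) kg·s⁻¹
  (d) [m] · [s⁻¹] = m·s⁻¹
Only (a) matches kg·m·s⁻¹.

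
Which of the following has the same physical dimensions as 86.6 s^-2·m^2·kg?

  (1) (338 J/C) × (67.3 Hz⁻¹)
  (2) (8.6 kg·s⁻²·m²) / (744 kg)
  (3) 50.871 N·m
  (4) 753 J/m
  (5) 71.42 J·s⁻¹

(3)

Reference: kg·m²·s⁻².
Each option:
  (1) [kg·m²·s⁻³·A⁻¹] · [s] = kg·m²·s⁻²·A⁻¹
  (2) [kg·m²·s⁻²] / [kg] = m²·s⁻²
  (3) N·m = kg·m·s⁻²·m = kg·m²·s⁻²  ← same
  (4) J·m⁻¹ = N·m·m⁻¹ = kg·m·s⁻²
  (5) J·s⁻¹ = N·m·s⁻¹ = kg·m²·s⁻³
Only (3) matches kg·m²·s⁻².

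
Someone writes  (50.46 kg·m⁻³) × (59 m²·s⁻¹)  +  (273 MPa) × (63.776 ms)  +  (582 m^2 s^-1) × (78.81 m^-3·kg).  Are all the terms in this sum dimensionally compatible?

In SI base units:
  (50.46 kg·m⁻³) × (59 m²·s⁻¹):  [kg·m⁻³] · [m²·s⁻¹] = kg·m⁻¹·s⁻¹
  (273 MPa) × (63.776 ms):  [kg·m⁻¹·s⁻²] · [s] = kg·m⁻¹·s⁻¹
  (582 m^2 s^-1) × (78.81 m^-3·kg):  [m²·s⁻¹] · [kg·m⁻³] = kg·m⁻¹·s⁻¹
Every term reduces to kg·m⁻¹·s⁻¹.

Yes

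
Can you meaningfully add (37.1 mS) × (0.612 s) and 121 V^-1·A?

Reduce each to base SI dimensions:
  (37.1 mS) × (0.612 s):  [kg⁻¹·m⁻²·s³·A²] · [s] = kg⁻¹·m⁻²·s⁴·A²
  121 V^-1·A:  A·V⁻¹ = A·(J·C⁻¹)⁻¹ = kg⁻¹·m⁻²·s³·A²
kg⁻¹·m⁻²·s⁴·A² ≠ kg⁻¹·m⁻²·s³·A², so they cannot be added.

No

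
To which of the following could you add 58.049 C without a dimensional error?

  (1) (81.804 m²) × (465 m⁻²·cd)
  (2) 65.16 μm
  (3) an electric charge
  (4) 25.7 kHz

Reference: C = s·A.
Each option:
  (1) [m²] · [m⁻²·cd] = cd
  (2) m
  (3) [electric charge] = s·A  ← same
  (4) Hz = s⁻¹
Only (3) matches s·A.

(3)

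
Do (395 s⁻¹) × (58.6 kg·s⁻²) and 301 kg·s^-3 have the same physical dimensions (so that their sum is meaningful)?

In SI base units:
  (395 s⁻¹) × (58.6 kg·s⁻²):  [s⁻¹] · [kg·s⁻²] = kg·s⁻³
  301 kg·s^-3:  kg·s⁻³
Both are kg·s⁻³, so they have the same dimensions and can be added.

Yes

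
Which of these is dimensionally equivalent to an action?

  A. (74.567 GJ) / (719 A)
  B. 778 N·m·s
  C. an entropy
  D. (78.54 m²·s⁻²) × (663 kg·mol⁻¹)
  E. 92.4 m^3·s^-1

Reference: [action] = kg·m²·s⁻¹.
Each option:
  A. [kg·m²·s⁻²] / [A] = kg·m²·s⁻²·A⁻¹
  B. N·m·s = kg·m·s⁻²·m·s = kg·m²·s⁻¹  ← same
  C. [entropy] = kg·m²·s⁻²·K⁻¹
  D. [m²·s⁻²] · [kg·mol⁻¹] = kg·m²·s⁻²·mol⁻¹
  E. m³·s⁻¹
Only B. matches kg·m²·s⁻¹.

B.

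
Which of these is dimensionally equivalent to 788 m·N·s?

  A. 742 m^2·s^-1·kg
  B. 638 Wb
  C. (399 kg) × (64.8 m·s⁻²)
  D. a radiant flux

Reference: N·m·s = kg·m·s⁻²·m·s = kg·m²·s⁻¹.
Each option:
  A. kg·m²·s⁻¹  ← same
  B. Wb = V·s = kg·m²·s⁻²·A⁻¹
  C. [kg] · [m·s⁻²] = kg·m·s⁻²
  D. [radiant flux] = kg·m²·s⁻³
Only A. matches kg·m²·s⁻¹.

A.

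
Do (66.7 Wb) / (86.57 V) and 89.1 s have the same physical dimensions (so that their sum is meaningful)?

Yes

In SI base units:
  (66.7 Wb) / (86.57 V):  [kg·m²·s⁻²·A⁻¹] / [kg·m²·s⁻³·A⁻¹] = s
  89.1 s:  s
Both are s, so they have the same dimensions and can be added.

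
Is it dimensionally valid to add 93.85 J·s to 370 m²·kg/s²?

No

In SI base units:
  93.85 J·s:  J·s = N·m·s = kg·m²·s⁻¹
  370 m²·kg/s²:  kg·m²·s⁻²
kg·m²·s⁻¹ ≠ kg·m²·s⁻², so they cannot be added.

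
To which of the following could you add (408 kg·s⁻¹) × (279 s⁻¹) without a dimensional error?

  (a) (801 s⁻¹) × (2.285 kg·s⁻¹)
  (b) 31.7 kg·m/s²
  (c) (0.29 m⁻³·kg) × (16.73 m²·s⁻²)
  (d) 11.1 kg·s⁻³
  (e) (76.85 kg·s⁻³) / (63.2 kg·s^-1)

Reference: [kg·s⁻¹] · [s⁻¹] = kg·s⁻².
Each option:
  (a) [s⁻¹] · [kg·s⁻¹] = kg·s⁻²  ← same
  (b) kg·m·s⁻²
  (c) [kg·m⁻³] · [m²·s⁻²] = kg·m⁻¹·s⁻²
  (d) kg·s⁻³
  (e) [kg·s⁻³] / [kg·s⁻¹] = s⁻²
Only (a) matches kg·s⁻².

(a)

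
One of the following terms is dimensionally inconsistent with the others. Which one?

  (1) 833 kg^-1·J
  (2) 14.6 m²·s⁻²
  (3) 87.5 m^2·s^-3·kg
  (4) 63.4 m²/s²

(3)

In SI base units:
  (1) J·kg⁻¹ = N·m·kg⁻¹ = m²·s⁻²
  (2) m²·s⁻²
  (3) kg·m²·s⁻³
  (4) m²·s⁻²
All reduce to m²·s⁻² except (3), which is kg·m²·s⁻³.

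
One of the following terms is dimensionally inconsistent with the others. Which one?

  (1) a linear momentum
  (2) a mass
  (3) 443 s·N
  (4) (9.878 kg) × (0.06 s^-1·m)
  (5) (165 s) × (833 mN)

Expand each in SI base units:
  (1) [linear momentum] = kg·m·s⁻¹
  (2) [mass] = kg
  (3) N·s = kg·m·s⁻²·s = kg·m·s⁻¹
  (4) [kg] · [m·s⁻¹] = kg·m·s⁻¹
  (5) [s] · [kg·m·s⁻²] = kg·m·s⁻¹
All reduce to kg·m·s⁻¹ except (2), which is kg.

(2)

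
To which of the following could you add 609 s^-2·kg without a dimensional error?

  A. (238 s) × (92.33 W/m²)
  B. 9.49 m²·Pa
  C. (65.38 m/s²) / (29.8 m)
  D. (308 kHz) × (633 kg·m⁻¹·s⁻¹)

Reference: kg·s⁻².
Each option:
  A. [s] · [kg·s⁻³] = kg·s⁻²  ← same
  B. Pa·m² = N·m⁻²·m² = kg·m·s⁻²
  C. [m·s⁻²] / [m] = s⁻²
  D. [s⁻¹] · [kg·m⁻¹·s⁻¹] = kg·m⁻¹·s⁻²
Only A. matches kg·s⁻².

A.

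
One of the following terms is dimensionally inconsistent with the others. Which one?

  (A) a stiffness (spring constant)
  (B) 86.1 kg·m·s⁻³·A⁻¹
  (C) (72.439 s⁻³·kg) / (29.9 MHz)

(B)

Expand each in SI base units:
  (A) [stiffness (spring constant)] = kg·s⁻²
  (B) kg·m·s⁻³·A⁻¹
  (C) [kg·s⁻³] / [s⁻¹] = kg·s⁻²
All reduce to kg·s⁻² except (B), which is kg·m·s⁻³·A⁻¹.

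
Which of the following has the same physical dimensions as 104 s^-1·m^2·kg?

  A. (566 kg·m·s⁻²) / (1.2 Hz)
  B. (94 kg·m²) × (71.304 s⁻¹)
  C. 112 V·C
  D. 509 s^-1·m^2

Reference: kg·m²·s⁻¹.
Each option:
  A. [kg·m·s⁻²] / [s⁻¹] = kg·m·s⁻¹
  B. [kg·m²] · [s⁻¹] = kg·m²·s⁻¹  ← same
  C. C·V = s·A·J·C⁻¹ = kg·m²·s⁻²
  D. m²·s⁻¹
Only B. matches kg·m²·s⁻¹.

B.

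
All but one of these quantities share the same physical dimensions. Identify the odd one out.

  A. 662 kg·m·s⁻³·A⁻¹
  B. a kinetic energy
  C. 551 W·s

A.

Dimensions:
  A. kg·m·s⁻³·A⁻¹
  B. [kinetic energy] = kg·m²·s⁻²
  C. W·s = J·s⁻¹·s = kg·m²·s⁻²
All reduce to kg·m²·s⁻² except A., which is kg·m·s⁻³·A⁻¹.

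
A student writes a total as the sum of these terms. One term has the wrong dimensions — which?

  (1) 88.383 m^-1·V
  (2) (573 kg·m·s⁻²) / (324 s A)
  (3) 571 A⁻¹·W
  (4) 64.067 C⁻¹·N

Dimensions:
  (1) V·m⁻¹ = J·C⁻¹·m⁻¹ = kg·m·s⁻³·A⁻¹
  (2) [kg·m·s⁻²] / [s·A] = kg·m·s⁻³·A⁻¹
  (3) W·A⁻¹ = J·s⁻¹·A⁻¹ = kg·m²·s⁻³·A⁻¹
  (4) N·C⁻¹ = kg·m·s⁻²·(s·A)⁻¹ = kg·m·s⁻³·A⁻¹
All reduce to kg·m·s⁻³·A⁻¹ except (3), which is kg·m²·s⁻³·A⁻¹.

(3)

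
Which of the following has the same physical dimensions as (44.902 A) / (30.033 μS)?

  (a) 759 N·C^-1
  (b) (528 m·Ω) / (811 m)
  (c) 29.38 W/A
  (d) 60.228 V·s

(c)

Reference: [A] / [kg⁻¹·m⁻²·s³·A²] = kg·m²·s⁻³·A⁻¹.
Each option:
  (a) N·C⁻¹ = kg·m·s⁻²·(s·A)⁻¹ = kg·m·s⁻³·A⁻¹
  (b) [kg·m³·s⁻³·A⁻²] / [m] = kg·m²·s⁻³·A⁻²
  (c) W·A⁻¹ = J·s⁻¹·A⁻¹ = kg·m²·s⁻³·A⁻¹  ← same
  (d) V·s = J·C⁻¹·s = kg·m²·s⁻²·A⁻¹
Only (c) matches kg·m²·s⁻³·A⁻¹.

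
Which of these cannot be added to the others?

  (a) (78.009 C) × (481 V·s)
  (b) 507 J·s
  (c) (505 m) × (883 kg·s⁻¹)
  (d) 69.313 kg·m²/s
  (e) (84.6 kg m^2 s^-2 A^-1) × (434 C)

Expand each in SI base units:
  (a) [s·A] · [kg·m²·s⁻²·A⁻¹] = kg·m²·s⁻¹
  (b) J·s = N·m·s = kg·m²·s⁻¹
  (c) [m] · [kg·s⁻¹] = kg·m·s⁻¹
  (d) kg·m²·s⁻¹
  (e) [kg·m²·s⁻²·A⁻¹] · [s·A] = kg·m²·s⁻¹
All reduce to kg·m²·s⁻¹ except (c), which is kg·m·s⁻¹.

(c)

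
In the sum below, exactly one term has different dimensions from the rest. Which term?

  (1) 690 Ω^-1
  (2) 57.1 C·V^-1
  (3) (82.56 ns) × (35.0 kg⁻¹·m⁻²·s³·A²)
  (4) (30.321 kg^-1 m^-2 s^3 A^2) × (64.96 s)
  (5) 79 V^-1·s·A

(1)

Dimensions:
  (1) Ω⁻¹ = (V·A⁻¹)⁻¹ = kg⁻¹·m⁻²·s³·A²
  (2) C·V⁻¹ = s·A·(J·C⁻¹)⁻¹ = kg⁻¹·m⁻²·s⁴·A²
  (3) [s] · [kg⁻¹·m⁻²·s³·A²] = kg⁻¹·m⁻²·s⁴·A²
  (4) [kg⁻¹·m⁻²·s³·A²] · [s] = kg⁻¹·m⁻²·s⁴·A²
  (5) A·s·V⁻¹ = A·s·(J·C⁻¹)⁻¹ = kg⁻¹·m⁻²·s⁴·A²
All reduce to kg⁻¹·m⁻²·s⁴·A² except (1), which is kg⁻¹·m⁻²·s³·A².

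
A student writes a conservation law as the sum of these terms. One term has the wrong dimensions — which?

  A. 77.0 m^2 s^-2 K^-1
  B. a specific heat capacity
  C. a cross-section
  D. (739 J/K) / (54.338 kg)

Work out the base dimensions of each:
  A. m²·s⁻²·K⁻¹
  B. [specific heat capacity] = m²·s⁻²·K⁻¹
  C. [cross-section] = m²
  D. [kg·m²·s⁻²·K⁻¹] / [kg] = m²·s⁻²·K⁻¹
All reduce to m²·s⁻²·K⁻¹ except C., which is m².

C.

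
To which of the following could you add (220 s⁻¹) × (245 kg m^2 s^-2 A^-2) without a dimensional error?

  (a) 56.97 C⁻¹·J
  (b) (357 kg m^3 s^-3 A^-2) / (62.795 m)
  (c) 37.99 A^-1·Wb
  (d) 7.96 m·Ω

Reference: [s⁻¹] · [kg·m²·s⁻²·A⁻²] = kg·m²·s⁻³·A⁻².
Each option:
  (a) J·C⁻¹ = N·m·(s·A)⁻¹ = kg·m²·s⁻³·A⁻¹
  (b) [kg·m³·s⁻³·A⁻²] / [m] = kg·m²·s⁻³·A⁻²  ← same
  (c) Wb·A⁻¹ = V·s·A⁻¹ = kg·m²·s⁻²·A⁻²
  (d) Ω·m = V·A⁻¹·m = kg·m³·s⁻³·A⁻²
Only (b) matches kg·m²·s⁻³·A⁻².

(b)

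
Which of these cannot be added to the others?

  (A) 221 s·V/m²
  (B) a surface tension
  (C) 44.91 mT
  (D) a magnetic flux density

In SI base units:
  (A) V·s·m⁻² = J·C⁻¹·s·m⁻² = kg·s⁻²·A⁻¹
  (B) [surface tension] = kg·s⁻²
  (C) T = Wb·m⁻² = kg·s⁻²·A⁻¹
  (D) [magnetic flux density] = kg·s⁻²·A⁻¹
All reduce to kg·s⁻²·A⁻¹ except (B), which is kg·s⁻².

(B)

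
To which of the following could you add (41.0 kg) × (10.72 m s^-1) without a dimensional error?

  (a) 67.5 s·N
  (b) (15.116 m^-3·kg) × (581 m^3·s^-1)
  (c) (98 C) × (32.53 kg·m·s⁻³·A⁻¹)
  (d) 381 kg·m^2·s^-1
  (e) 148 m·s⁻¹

(a)

Reference: [kg] · [m·s⁻¹] = kg·m·s⁻¹.
Each option:
  (a) N·s = kg·m·s⁻²·s = kg·m·s⁻¹  ← same
  (b) [kg·m⁻³] · [m³·s⁻¹] = kg·s⁻¹
  (c) [s·A] · [kg·m·s⁻³·A⁻¹] = kg·m·s⁻²
  (d) kg·m²·s⁻¹
  (e) m·s⁻¹
Only (a) matches kg·m·s⁻¹.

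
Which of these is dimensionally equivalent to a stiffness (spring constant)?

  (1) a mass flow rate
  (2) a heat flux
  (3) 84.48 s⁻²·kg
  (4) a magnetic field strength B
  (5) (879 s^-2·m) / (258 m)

Reference: [stiffness (spring constant)] = kg·s⁻².
Each option:
  (1) [mass flow rate] = kg·s⁻¹
  (2) [heat flux] = kg·s⁻³
  (3) kg·s⁻²  ← same
  (4) [magnetic field strength B] = kg·s⁻²·A⁻¹
  (5) [m·s⁻²] / [m] = s⁻²
Only (3) matches kg·s⁻².

(3)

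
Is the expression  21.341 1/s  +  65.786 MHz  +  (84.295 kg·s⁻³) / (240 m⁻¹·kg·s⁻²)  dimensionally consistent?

No

In SI base units:
  21.341 1/s:  s⁻¹
  65.786 MHz:  Hz = s⁻¹
  (84.295 kg·s⁻³) / (240 m⁻¹·kg·s⁻²):  [kg·s⁻³] / [kg·m⁻¹·s⁻²] = m·s⁻¹
The terms do not share a single dimension (m·s⁻¹ vs s⁻¹).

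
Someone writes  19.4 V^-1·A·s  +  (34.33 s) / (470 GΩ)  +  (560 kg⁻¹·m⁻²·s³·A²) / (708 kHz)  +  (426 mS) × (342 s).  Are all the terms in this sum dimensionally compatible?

Reduce each to base SI dimensions:
  19.4 V^-1·A·s:  A·s·V⁻¹ = A·s·(J·C⁻¹)⁻¹ = kg⁻¹·m⁻²·s⁴·A²
  (34.33 s) / (470 GΩ):  [s] / [kg·m²·s⁻³·A⁻²] = kg⁻¹·m⁻²·s⁴·A²
  (560 kg⁻¹·m⁻²·s³·A²) / (708 kHz):  [kg⁻¹·m⁻²·s³·A²] / [s⁻¹] = kg⁻¹·m⁻²·s⁴·A²
  (426 mS) × (342 s):  [kg⁻¹·m⁻²·s³·A²] · [s] = kg⁻¹·m⁻²·s⁴·A²
Every term reduces to kg⁻¹·m⁻²·s⁴·A².

Yes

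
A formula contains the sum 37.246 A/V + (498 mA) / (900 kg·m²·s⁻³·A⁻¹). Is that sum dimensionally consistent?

Dimensions:
  37.246 A/V:  A·V⁻¹ = A·(J·C⁻¹)⁻¹ = kg⁻¹·m⁻²·s³·A²
  (498 mA) / (900 kg·m²·s⁻³·A⁻¹):  [A] / [kg·m²·s⁻³·A⁻¹] = kg⁻¹·m⁻²·s³·A²
Both are kg⁻¹·m⁻²·s³·A², so they have the same dimensions and can be added.

Yes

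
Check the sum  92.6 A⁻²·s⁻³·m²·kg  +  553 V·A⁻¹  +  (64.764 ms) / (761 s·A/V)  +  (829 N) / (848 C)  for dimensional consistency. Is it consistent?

No

Reduce each to base SI dimensions:
  92.6 A⁻²·s⁻³·m²·kg:  kg·m²·s⁻³·A⁻²
  553 V·A⁻¹:  V·A⁻¹ = J·C⁻¹·A⁻¹ = kg·m²·s⁻³·A⁻²
  (64.764 ms) / (761 s·A/V):  [s] / [kg⁻¹·m⁻²·s⁴·A²] = kg·m²·s⁻³·A⁻²
  (829 N) / (848 C):  [kg·m·s⁻²] / [s·A] = kg·m·s⁻³·A⁻¹
The terms do not share a single dimension (kg·m²·s⁻³·A⁻² vs kg·m·s⁻³·A⁻¹).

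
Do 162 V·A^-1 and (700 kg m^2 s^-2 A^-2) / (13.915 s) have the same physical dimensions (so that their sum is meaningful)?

Yes

In SI base units:
  162 V·A^-1:  V·A⁻¹ = J·C⁻¹·A⁻¹ = kg·m²·s⁻³·A⁻²
  (700 kg m^2 s^-2 A^-2) / (13.915 s):  [kg·m²·s⁻²·A⁻²] / [s] = kg·m²·s⁻³·A⁻²
Both are kg·m²·s⁻³·A⁻², so they have the same dimensions and can be added.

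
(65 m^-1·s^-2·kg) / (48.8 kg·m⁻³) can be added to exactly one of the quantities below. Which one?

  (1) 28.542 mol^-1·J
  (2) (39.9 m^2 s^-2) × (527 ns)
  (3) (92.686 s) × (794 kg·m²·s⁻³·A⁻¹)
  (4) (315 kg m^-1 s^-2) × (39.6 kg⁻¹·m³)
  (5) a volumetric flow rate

Reference: [kg·m⁻¹·s⁻²] / [kg·m⁻³] = m²·s⁻².
Each option:
  (1) J·mol⁻¹ = N·m·mol⁻¹ = kg·m²·s⁻²·mol⁻¹
  (2) [m²·s⁻²] · [s] = m²·s⁻¹
  (3) [s] · [kg·m²·s⁻³·A⁻¹] = kg·m²·s⁻²·A⁻¹
  (4) [kg·m⁻¹·s⁻²] · [kg⁻¹·m³] = m²·s⁻²  ← same
  (5) [volumetric flow rate] = m³·s⁻¹
Only (4) matches m²·s⁻².

(4)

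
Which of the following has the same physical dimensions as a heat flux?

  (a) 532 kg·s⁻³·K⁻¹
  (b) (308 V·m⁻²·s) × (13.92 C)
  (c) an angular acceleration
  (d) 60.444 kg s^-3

Reference: [heat flux] = kg·s⁻³.
Each option:
  (a) kg·s⁻³·K⁻¹
  (b) [kg·s⁻²·A⁻¹] · [s·A] = kg·s⁻¹
  (c) [angular acceleration] = s⁻²
  (d) kg·s⁻³  ← same
Only (d) matches kg·s⁻³.

(d)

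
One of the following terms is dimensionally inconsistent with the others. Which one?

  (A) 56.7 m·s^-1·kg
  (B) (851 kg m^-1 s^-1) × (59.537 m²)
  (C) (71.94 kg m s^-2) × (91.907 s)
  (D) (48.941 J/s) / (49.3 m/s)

(D)

Reduce each to base SI dimensions:
  (A) kg·m·s⁻¹
  (B) [kg·m⁻¹·s⁻¹] · [m²] = kg·m·s⁻¹
  (C) [kg·m·s⁻²] · [s] = kg·m·s⁻¹
  (D) [kg·m²·s⁻³] / [m·s⁻¹] = kg·m·s⁻²
All reduce to kg·m·s⁻¹ except (D), which is kg·m·s⁻².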